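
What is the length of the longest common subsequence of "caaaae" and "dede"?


LCS of "caaaae" and "dede"
DP table:
           d    e    d    e
      0    0    0    0    0
  c   0    0    0    0    0
  a   0    0    0    0    0
  a   0    0    0    0    0
  a   0    0    0    0    0
  a   0    0    0    0    0
  e   0    0    1    1    1
LCS length = dp[6][4] = 1

1


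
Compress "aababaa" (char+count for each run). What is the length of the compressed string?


Input: aababaa
Runs:
  'a' x 2 => "a2"
  'b' x 1 => "b1"
  'a' x 1 => "a1"
  'b' x 1 => "b1"
  'a' x 2 => "a2"
Compressed: "a2b1a1b1a2"
Compressed length: 10

10


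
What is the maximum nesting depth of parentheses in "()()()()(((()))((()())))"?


Input: "()()()()(((()))((()())))"
Tracking depth:
  Position 0 '(': depth becomes 1
  Position 1 ')': depth becomes 0
  Position 2 '(': depth becomes 1
  Position 3 ')': depth becomes 0
  Position 4 '(': depth becomes 1
  Position 5 ')': depth becomes 0
  Position 6 '(': depth becomes 1
  Position 7 ')': depth becomes 0
  Position 8 '(': depth becomes 1
  Position 9 '(': depth becomes 2
  Position 10 '(': depth becomes 3
  Position 11 '(': depth becomes 4
  Position 12 ')': depth becomes 3
  Position 13 ')': depth becomes 2
  Position 14 ')': depth becomes 1
  Position 15 '(': depth becomes 2
  Position 16 '(': depth becomes 3
  Position 17 '(': depth becomes 4
  Position 18 ')': depth becomes 3
  Position 19 '(': depth becomes 4
  Position 20 ')': depth becomes 3
  Position 21 ')': depth becomes 2
  Position 22 ')': depth becomes 1
  Position 23 ')': depth becomes 0
Maximum depth reached: 4

4


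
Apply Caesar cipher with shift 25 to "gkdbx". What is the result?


Caesar cipher: shift "gkdbx" by 25
  'g' (pos 6) + 25 = pos 5 = 'f'
  'k' (pos 10) + 25 = pos 9 = 'j'
  'd' (pos 3) + 25 = pos 2 = 'c'
  'b' (pos 1) + 25 = pos 0 = 'a'
  'x' (pos 23) + 25 = pos 22 = 'w'
Result: fjcaw

fjcaw


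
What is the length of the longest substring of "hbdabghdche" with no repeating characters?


Input: "hbdabghdche"
Sliding window (track last position of each char):
  Position 0 ('h'): window [0,0] length 1 -- new best
  Position 1 ('b'): window [0,1] length 2 -- new best
  Position 2 ('d'): window [0,2] length 3 -- new best
  Position 3 ('a'): window [0,3] length 4 -- new best
  Position 4 ('b'): repeat (last at 1), move window start to 2
  Position 4 ('b'): window [2,4] length 3
  Position 5 ('g'): window [2,5] length 4
  Position 6 ('h'): window [2,6] length 5 -- new best
  Position 7 ('d'): repeat (last at 2), move window start to 3
  Position 7 ('d'): window [3,7] length 5
  Position 8 ('c'): window [3,8] length 6 -- new best
  Position 9 ('h'): repeat (last at 6), move window start to 7
  Position 9 ('h'): window [7,9] length 3
  Position 10 ('e'): window [7,10] length 4
Longest substring with no repeats: "abghdc" with length 6

6


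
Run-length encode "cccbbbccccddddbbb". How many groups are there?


Input: cccbbbccccddddbbb
Scanning for consecutive runs:
  Group 1: 'c' x 3 (positions 0-2)
  Group 2: 'b' x 3 (positions 3-5)
  Group 3: 'c' x 4 (positions 6-9)
  Group 4: 'd' x 4 (positions 10-13)
  Group 5: 'b' x 3 (positions 14-16)
Total groups: 5

5


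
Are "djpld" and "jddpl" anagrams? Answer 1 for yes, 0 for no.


Strings: "djpld", "jddpl"
Sorted first:  ddjlp
Sorted second: ddjlp
Sorted forms match => anagrams

1


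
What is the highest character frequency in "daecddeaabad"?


Input: daecddeaabad
Character counts:
  'a': 4
  'b': 1
  'c': 1
  'd': 4
  'e': 2
Maximum frequency: 4

4


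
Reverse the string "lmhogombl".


Input: lmhogombl
Reading characters right to left:
  Position 8: 'l'
  Position 7: 'b'
  Position 6: 'm'
  Position 5: 'o'
  Position 4: 'g'
  Position 3: 'o'
  Position 2: 'h'
  Position 1: 'm'
  Position 0: 'l'
Reversed: lbmogohml

lbmogohml


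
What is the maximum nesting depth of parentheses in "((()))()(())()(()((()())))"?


Input: "((()))()(())()(()((()())))"
Tracking depth:
  Position 0 '(': depth becomes 1
  Position 1 '(': depth becomes 2
  Position 2 '(': depth becomes 3
  Position 3 ')': depth becomes 2
  Position 4 ')': depth becomes 1
  Position 5 ')': depth becomes 0
  Position 6 '(': depth becomes 1
  Position 7 ')': depth becomes 0
  Position 8 '(': depth becomes 1
  Position 9 '(': depth becomes 2
  Position 10 ')': depth becomes 1
  Position 11 ')': depth becomes 0
  Position 12 '(': depth becomes 1
  Position 13 ')': depth becomes 0
  Position 14 '(': depth becomes 1
  Position 15 '(': depth becomes 2
  Position 16 ')': depth becomes 1
  Position 17 '(': depth becomes 2
  Position 18 '(': depth becomes 3
  Position 19 '(': depth becomes 4
  Position 20 ')': depth becomes 3
  Position 21 '(': depth becomes 4
  Position 22 ')': depth becomes 3
  Position 23 ')': depth becomes 2
  Position 24 ')': depth becomes 1
  Position 25 ')': depth becomes 0
Maximum depth reached: 4

4


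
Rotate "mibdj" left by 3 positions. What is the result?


Input: "mibdj", rotate left by 3
First 3 characters: "mib"
Remaining characters: "dj"
Concatenate remaining + first: "dj" + "mib" = "djmib"

djmib


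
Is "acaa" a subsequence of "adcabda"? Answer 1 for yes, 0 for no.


Check if "acaa" is a subsequence of "adcabda"
Greedy scan:
  Position 0 ('a'): matches sub[0] = 'a'
  Position 1 ('d'): no match needed
  Position 2 ('c'): matches sub[1] = 'c'
  Position 3 ('a'): matches sub[2] = 'a'
  Position 4 ('b'): no match needed
  Position 5 ('d'): no match needed
  Position 6 ('a'): matches sub[3] = 'a'
All 4 characters matched => is a subsequence

1


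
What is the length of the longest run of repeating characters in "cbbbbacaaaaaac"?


Input: "cbbbbacaaaaaac"
Scanning for longest run:
  Position 1 ('b'): new char, reset run to 1
  Position 2 ('b'): continues run of 'b', length=2
  Position 3 ('b'): continues run of 'b', length=3
  Position 4 ('b'): continues run of 'b', length=4
  Position 5 ('a'): new char, reset run to 1
  Position 6 ('c'): new char, reset run to 1
  Position 7 ('a'): new char, reset run to 1
  Position 8 ('a'): continues run of 'a', length=2
  Position 9 ('a'): continues run of 'a', length=3
  Position 10 ('a'): continues run of 'a', length=4
  Position 11 ('a'): continues run of 'a', length=5
  Position 12 ('a'): continues run of 'a', length=6
  Position 13 ('c'): new char, reset run to 1
Longest run: 'a' with length 6

6


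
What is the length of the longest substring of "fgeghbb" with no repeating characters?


Input: "fgeghbb"
Sliding window (track last position of each char):
  Position 0 ('f'): window [0,0] length 1 -- new best
  Position 1 ('g'): window [0,1] length 2 -- new best
  Position 2 ('e'): window [0,2] length 3 -- new best
  Position 3 ('g'): repeat (last at 1), move window start to 2
  Position 3 ('g'): window [2,3] length 2
  Position 4 ('h'): window [2,4] length 3
  Position 5 ('b'): window [2,5] length 4 -- new best
  Position 6 ('b'): repeat (last at 5), move window start to 6
  Position 6 ('b'): window [6,6] length 1
Longest substring with no repeats: "eghb" with length 4

4


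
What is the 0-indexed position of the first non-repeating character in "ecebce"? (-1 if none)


Input: ecebce
Character frequencies:
  'b': 1
  'c': 2
  'e': 3
Scanning left to right for freq == 1:
  Position 0 ('e'): freq=3, skip
  Position 1 ('c'): freq=2, skip
  Position 2 ('e'): freq=3, skip
  Position 3 ('b'): unique! => answer = 3

3


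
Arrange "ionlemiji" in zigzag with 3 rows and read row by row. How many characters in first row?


Zigzag "ionlemiji" into 3 rows:
Placing characters:
  'i' => row 0
  'o' => row 1
  'n' => row 2
  'l' => row 1
  'e' => row 0
  'm' => row 1
  'i' => row 2
  'j' => row 1
  'i' => row 0
Rows:
  Row 0: "iei"
  Row 1: "olmj"
  Row 2: "ni"
First row length: 3

3


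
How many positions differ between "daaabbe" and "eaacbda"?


Comparing "daaabbe" and "eaacbda" position by position:
  Position 0: 'd' vs 'e' => DIFFER
  Position 1: 'a' vs 'a' => same
  Position 2: 'a' vs 'a' => same
  Position 3: 'a' vs 'c' => DIFFER
  Position 4: 'b' vs 'b' => same
  Position 5: 'b' vs 'd' => DIFFER
  Position 6: 'e' vs 'a' => DIFFER
Positions that differ: 4

4


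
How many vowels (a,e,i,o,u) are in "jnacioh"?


Input: jnacioh
Checking each character:
  'j' at position 0: consonant
  'n' at position 1: consonant
  'a' at position 2: vowel (running total: 1)
  'c' at position 3: consonant
  'i' at position 4: vowel (running total: 2)
  'o' at position 5: vowel (running total: 3)
  'h' at position 6: consonant
Total vowels: 3

3


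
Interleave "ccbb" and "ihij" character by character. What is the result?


Interleaving "ccbb" and "ihij":
  Position 0: 'c' from first, 'i' from second => "ci"
  Position 1: 'c' from first, 'h' from second => "ch"
  Position 2: 'b' from first, 'i' from second => "bi"
  Position 3: 'b' from first, 'j' from second => "bj"
Result: cichbibj

cichbibj


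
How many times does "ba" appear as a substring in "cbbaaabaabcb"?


Searching for "ba" in "cbbaaabaabcb"
Scanning each position:
  Position 0: "cb" => no
  Position 1: "bb" => no
  Position 2: "ba" => MATCH
  Position 3: "aa" => no
  Position 4: "aa" => no
  Position 5: "ab" => no
  Position 6: "ba" => MATCH
  Position 7: "aa" => no
  Position 8: "ab" => no
  Position 9: "bc" => no
  Position 10: "cb" => no
Total occurrences: 2

2


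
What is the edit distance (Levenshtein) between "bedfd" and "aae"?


Computing edit distance: "bedfd" -> "aae"
DP table:
           a    a    e
      0    1    2    3
  b   1    1    2    3
  e   2    2    2    2
  d   3    3    3    3
  f   4    4    4    4
  d   5    5    5    5
Edit distance = dp[5][3] = 5

5


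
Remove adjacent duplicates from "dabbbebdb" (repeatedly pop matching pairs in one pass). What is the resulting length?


Input: dabbbebdb
Stack-based adjacent duplicate removal:
  Read 'd': push. Stack: d
  Read 'a': push. Stack: da
  Read 'b': push. Stack: dab
  Read 'b': matches stack top 'b' => pop. Stack: da
  Read 'b': push. Stack: dab
  Read 'e': push. Stack: dabe
  Read 'b': push. Stack: dabeb
  Read 'd': push. Stack: dabebd
  Read 'b': push. Stack: dabebdb
Final stack: "dabebdb" (length 7)

7


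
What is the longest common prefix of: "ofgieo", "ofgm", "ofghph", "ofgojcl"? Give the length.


Words: ofgieo, ofgm, ofghph, ofgojcl
  Position 0: all 'o' => match
  Position 1: all 'f' => match
  Position 2: all 'g' => match
  Position 3: ('i', 'm', 'h', 'o') => mismatch, stop
LCP = "ofg" (length 3)

3


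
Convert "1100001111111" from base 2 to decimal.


Input: "1100001111111" in base 2
Positional expansion:
  Digit '1' (value 1) x 2^12 = 4096
  Digit '1' (value 1) x 2^11 = 2048
  Digit '0' (value 0) x 2^10 = 0
  Digit '0' (value 0) x 2^9 = 0
  Digit '0' (value 0) x 2^8 = 0
  Digit '0' (value 0) x 2^7 = 0
  Digit '1' (value 1) x 2^6 = 64
  Digit '1' (value 1) x 2^5 = 32
  Digit '1' (value 1) x 2^4 = 16
  Digit '1' (value 1) x 2^3 = 8
  Digit '1' (value 1) x 2^2 = 4
  Digit '1' (value 1) x 2^1 = 2
  Digit '1' (value 1) x 2^0 = 1
Sum = 6271

6271


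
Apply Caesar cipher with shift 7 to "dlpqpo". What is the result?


Caesar cipher: shift "dlpqpo" by 7
  'd' (pos 3) + 7 = pos 10 = 'k'
  'l' (pos 11) + 7 = pos 18 = 's'
  'p' (pos 15) + 7 = pos 22 = 'w'
  'q' (pos 16) + 7 = pos 23 = 'x'
  'p' (pos 15) + 7 = pos 22 = 'w'
  'o' (pos 14) + 7 = pos 21 = 'v'
Result: kswxwv

kswxwv


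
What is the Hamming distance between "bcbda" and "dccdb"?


Comparing "bcbda" and "dccdb" position by position:
  Position 0: 'b' vs 'd' => differ
  Position 1: 'c' vs 'c' => same
  Position 2: 'b' vs 'c' => differ
  Position 3: 'd' vs 'd' => same
  Position 4: 'a' vs 'b' => differ
Total differences (Hamming distance): 3

3


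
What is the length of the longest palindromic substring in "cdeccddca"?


Input: "cdeccddca"
Checking substrings for palindromes:
  [4:8] "cddc" (len 4) => palindrome
  [3:5] "cc" (len 2) => palindrome
  [5:7] "dd" (len 2) => palindrome
Longest palindromic substring: "cddc" with length 4

4


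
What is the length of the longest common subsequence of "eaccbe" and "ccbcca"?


LCS of "eaccbe" and "ccbcca"
DP table:
           c    c    b    c    c    a
      0    0    0    0    0    0    0
  e   0    0    0    0    0    0    0
  a   0    0    0    0    0    0    1
  c   0    1    1    1    1    1    1
  c   0    1    2    2    2    2    2
  b   0    1    2    3    3    3    3
  e   0    1    2    3    3    3    3
LCS length = dp[6][6] = 3

3


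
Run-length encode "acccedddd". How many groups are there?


Input: acccedddd
Scanning for consecutive runs:
  Group 1: 'a' x 1 (positions 0-0)
  Group 2: 'c' x 3 (positions 1-3)
  Group 3: 'e' x 1 (positions 4-4)
  Group 4: 'd' x 4 (positions 5-8)
Total groups: 4

4


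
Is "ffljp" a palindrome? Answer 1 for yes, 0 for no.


Input: ffljp
Reversed: pjlff
  Compare pos 0 ('f') with pos 4 ('p'): MISMATCH
  Compare pos 1 ('f') with pos 3 ('j'): MISMATCH
Result: not a palindrome

0


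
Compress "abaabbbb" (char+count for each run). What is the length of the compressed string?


Input: abaabbbb
Runs:
  'a' x 1 => "a1"
  'b' x 1 => "b1"
  'a' x 2 => "a2"
  'b' x 4 => "b4"
Compressed: "a1b1a2b4"
Compressed length: 8

8


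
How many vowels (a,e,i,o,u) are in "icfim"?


Input: icfim
Checking each character:
  'i' at position 0: vowel (running total: 1)
  'c' at position 1: consonant
  'f' at position 2: consonant
  'i' at position 3: vowel (running total: 2)
  'm' at position 4: consonant
Total vowels: 2

2


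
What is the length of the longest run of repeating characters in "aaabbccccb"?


Input: "aaabbccccb"
Scanning for longest run:
  Position 1 ('a'): continues run of 'a', length=2
  Position 2 ('a'): continues run of 'a', length=3
  Position 3 ('b'): new char, reset run to 1
  Position 4 ('b'): continues run of 'b', length=2
  Position 5 ('c'): new char, reset run to 1
  Position 6 ('c'): continues run of 'c', length=2
  Position 7 ('c'): continues run of 'c', length=3
  Position 8 ('c'): continues run of 'c', length=4
  Position 9 ('b'): new char, reset run to 1
Longest run: 'c' with length 4

4


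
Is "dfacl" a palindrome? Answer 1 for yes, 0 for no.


Input: dfacl
Reversed: lcafd
  Compare pos 0 ('d') with pos 4 ('l'): MISMATCH
  Compare pos 1 ('f') with pos 3 ('c'): MISMATCH
Result: not a palindrome

0


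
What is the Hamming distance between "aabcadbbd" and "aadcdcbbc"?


Comparing "aabcadbbd" and "aadcdcbbc" position by position:
  Position 0: 'a' vs 'a' => same
  Position 1: 'a' vs 'a' => same
  Position 2: 'b' vs 'd' => differ
  Position 3: 'c' vs 'c' => same
  Position 4: 'a' vs 'd' => differ
  Position 5: 'd' vs 'c' => differ
  Position 6: 'b' vs 'b' => same
  Position 7: 'b' vs 'b' => same
  Position 8: 'd' vs 'c' => differ
Total differences (Hamming distance): 4

4


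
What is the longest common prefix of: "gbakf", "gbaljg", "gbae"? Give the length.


Words: gbakf, gbaljg, gbae
  Position 0: all 'g' => match
  Position 1: all 'b' => match
  Position 2: all 'a' => match
  Position 3: ('k', 'l', 'e') => mismatch, stop
LCP = "gba" (length 3)

3


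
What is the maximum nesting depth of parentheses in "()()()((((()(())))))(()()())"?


Input: "()()()((((()(())))))(()()())"
Tracking depth:
  Position 0 '(': depth becomes 1
  Position 1 ')': depth becomes 0
  Position 2 '(': depth becomes 1
  Position 3 ')': depth becomes 0
  Position 4 '(': depth becomes 1
  Position 5 ')': depth becomes 0
  Position 6 '(': depth becomes 1
  Position 7 '(': depth becomes 2
  Position 8 '(': depth becomes 3
  Position 9 '(': depth becomes 4
  Position 10 '(': depth becomes 5
  Position 11 ')': depth becomes 4
  Position 12 '(': depth becomes 5
  Position 13 '(': depth becomes 6
  Position 14 ')': depth becomes 5
  Position 15 ')': depth becomes 4
  Position 16 ')': depth becomes 3
  Position 17 ')': depth becomes 2
  Position 18 ')': depth becomes 1
  Position 19 ')': depth becomes 0
  Position 20 '(': depth becomes 1
  Position 21 '(': depth becomes 2
  Position 22 ')': depth becomes 1
  Position 23 '(': depth becomes 2
  Position 24 ')': depth becomes 1
  Position 25 '(': depth becomes 2
  Position 26 ')': depth becomes 1
  Position 27 ')': depth becomes 0
Maximum depth reached: 6

6


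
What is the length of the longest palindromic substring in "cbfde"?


Input: "cbfde"
Checking substrings for palindromes:
  No multi-char palindromic substrings found
Longest palindromic substring: "c" with length 1

1


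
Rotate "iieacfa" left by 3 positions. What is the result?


Input: "iieacfa", rotate left by 3
First 3 characters: "iie"
Remaining characters: "acfa"
Concatenate remaining + first: "acfa" + "iie" = "acfaiie"

acfaiie


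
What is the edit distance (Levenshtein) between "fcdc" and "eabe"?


Computing edit distance: "fcdc" -> "eabe"
DP table:
           e    a    b    e
      0    1    2    3    4
  f   1    1    2    3    4
  c   2    2    2    3    4
  d   3    3    3    3    4
  c   4    4    4    4    4
Edit distance = dp[4][4] = 4

4


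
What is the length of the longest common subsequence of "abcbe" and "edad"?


LCS of "abcbe" and "edad"
DP table:
           e    d    a    d
      0    0    0    0    0
  a   0    0    0    1    1
  b   0    0    0    1    1
  c   0    0    0    1    1
  b   0    0    0    1    1
  e   0    1    1    1    1
LCS length = dp[5][4] = 1

1


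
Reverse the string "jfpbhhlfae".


Input: jfpbhhlfae
Reading characters right to left:
  Position 9: 'e'
  Position 8: 'a'
  Position 7: 'f'
  Position 6: 'l'
  Position 5: 'h'
  Position 4: 'h'
  Position 3: 'b'
  Position 2: 'p'
  Position 1: 'f'
  Position 0: 'j'
Reversed: eaflhhbpfj

eaflhhbpfj


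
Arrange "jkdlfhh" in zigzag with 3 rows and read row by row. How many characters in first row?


Zigzag "jkdlfhh" into 3 rows:
Placing characters:
  'j' => row 0
  'k' => row 1
  'd' => row 2
  'l' => row 1
  'f' => row 0
  'h' => row 1
  'h' => row 2
Rows:
  Row 0: "jf"
  Row 1: "klh"
  Row 2: "dh"
First row length: 2

2


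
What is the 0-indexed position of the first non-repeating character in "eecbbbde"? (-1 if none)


Input: eecbbbde
Character frequencies:
  'b': 3
  'c': 1
  'd': 1
  'e': 3
Scanning left to right for freq == 1:
  Position 0 ('e'): freq=3, skip
  Position 1 ('e'): freq=3, skip
  Position 2 ('c'): unique! => answer = 2

2


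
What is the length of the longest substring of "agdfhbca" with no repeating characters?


Input: "agdfhbca"
Sliding window (track last position of each char):
  Position 0 ('a'): window [0,0] length 1 -- new best
  Position 1 ('g'): window [0,1] length 2 -- new best
  Position 2 ('d'): window [0,2] length 3 -- new best
  Position 3 ('f'): window [0,3] length 4 -- new best
  Position 4 ('h'): window [0,4] length 5 -- new best
  Position 5 ('b'): window [0,5] length 6 -- new best
  Position 6 ('c'): window [0,6] length 7 -- new best
  Position 7 ('a'): repeat (last at 0), move window start to 1
  Position 7 ('a'): window [1,7] length 7
Longest substring with no repeats: "agdfhbc" with length 7

7


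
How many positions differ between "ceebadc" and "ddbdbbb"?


Comparing "ceebadc" and "ddbdbbb" position by position:
  Position 0: 'c' vs 'd' => DIFFER
  Position 1: 'e' vs 'd' => DIFFER
  Position 2: 'e' vs 'b' => DIFFER
  Position 3: 'b' vs 'd' => DIFFER
  Position 4: 'a' vs 'b' => DIFFER
  Position 5: 'd' vs 'b' => DIFFER
  Position 6: 'c' vs 'b' => DIFFER
Positions that differ: 7

7


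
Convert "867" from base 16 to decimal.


Input: "867" in base 16
Positional expansion:
  Digit '8' (value 8) x 16^2 = 2048
  Digit '6' (value 6) x 16^1 = 96
  Digit '7' (value 7) x 16^0 = 7
Sum = 2151

2151


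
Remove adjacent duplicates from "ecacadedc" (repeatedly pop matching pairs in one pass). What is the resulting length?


Input: ecacadedc
Stack-based adjacent duplicate removal:
  Read 'e': push. Stack: e
  Read 'c': push. Stack: ec
  Read 'a': push. Stack: eca
  Read 'c': push. Stack: ecac
  Read 'a': push. Stack: ecaca
  Read 'd': push. Stack: ecacad
  Read 'e': push. Stack: ecacade
  Read 'd': push. Stack: ecacaded
  Read 'c': push. Stack: ecacadedc
Final stack: "ecacadedc" (length 9)

9


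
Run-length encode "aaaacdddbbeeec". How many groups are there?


Input: aaaacdddbbeeec
Scanning for consecutive runs:
  Group 1: 'a' x 4 (positions 0-3)
  Group 2: 'c' x 1 (positions 4-4)
  Group 3: 'd' x 3 (positions 5-7)
  Group 4: 'b' x 2 (positions 8-9)
  Group 5: 'e' x 3 (positions 10-12)
  Group 6: 'c' x 1 (positions 13-13)
Total groups: 6

6


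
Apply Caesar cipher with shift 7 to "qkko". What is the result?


Caesar cipher: shift "qkko" by 7
  'q' (pos 16) + 7 = pos 23 = 'x'
  'k' (pos 10) + 7 = pos 17 = 'r'
  'k' (pos 10) + 7 = pos 17 = 'r'
  'o' (pos 14) + 7 = pos 21 = 'v'
Result: xrrv

xrrv


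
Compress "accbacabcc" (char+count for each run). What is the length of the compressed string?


Input: accbacabcc
Runs:
  'a' x 1 => "a1"
  'c' x 2 => "c2"
  'b' x 1 => "b1"
  'a' x 1 => "a1"
  'c' x 1 => "c1"
  'a' x 1 => "a1"
  'b' x 1 => "b1"
  'c' x 2 => "c2"
Compressed: "a1c2b1a1c1a1b1c2"
Compressed length: 16

16


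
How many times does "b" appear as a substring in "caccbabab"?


Searching for "b" in "caccbabab"
Scanning each position:
  Position 0: "c" => no
  Position 1: "a" => no
  Position 2: "c" => no
  Position 3: "c" => no
  Position 4: "b" => MATCH
  Position 5: "a" => no
  Position 6: "b" => MATCH
  Position 7: "a" => no
  Position 8: "b" => MATCH
Total occurrences: 3

3


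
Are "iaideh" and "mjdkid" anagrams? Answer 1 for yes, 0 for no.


Strings: "iaideh", "mjdkid"
Sorted first:  adehii
Sorted second: ddijkm
Differ at position 0: 'a' vs 'd' => not anagrams

0


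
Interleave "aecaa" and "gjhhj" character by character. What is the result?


Interleaving "aecaa" and "gjhhj":
  Position 0: 'a' from first, 'g' from second => "ag"
  Position 1: 'e' from first, 'j' from second => "ej"
  Position 2: 'c' from first, 'h' from second => "ch"
  Position 3: 'a' from first, 'h' from second => "ah"
  Position 4: 'a' from first, 'j' from second => "aj"
Result: agejchahaj

agejchahaj


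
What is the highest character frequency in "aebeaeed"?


Input: aebeaeed
Character counts:
  'a': 2
  'b': 1
  'd': 1
  'e': 4
Maximum frequency: 4

4


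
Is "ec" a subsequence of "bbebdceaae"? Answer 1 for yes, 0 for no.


Check if "ec" is a subsequence of "bbebdceaae"
Greedy scan:
  Position 0 ('b'): no match needed
  Position 1 ('b'): no match needed
  Position 2 ('e'): matches sub[0] = 'e'
  Position 3 ('b'): no match needed
  Position 4 ('d'): no match needed
  Position 5 ('c'): matches sub[1] = 'c'
  Position 6 ('e'): no match needed
  Position 7 ('a'): no match needed
  Position 8 ('a'): no match needed
  Position 9 ('e'): no match needed
All 2 characters matched => is a subsequence

1


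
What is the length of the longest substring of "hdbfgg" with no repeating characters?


Input: "hdbfgg"
Sliding window (track last position of each char):
  Position 0 ('h'): window [0,0] length 1 -- new best
  Position 1 ('d'): window [0,1] length 2 -- new best
  Position 2 ('b'): window [0,2] length 3 -- new best
  Position 3 ('f'): window [0,3] length 4 -- new best
  Position 4 ('g'): window [0,4] length 5 -- new best
  Position 5 ('g'): repeat (last at 4), move window start to 5
  Position 5 ('g'): window [5,5] length 1
Longest substring with no repeats: "hdbfg" with length 5

5


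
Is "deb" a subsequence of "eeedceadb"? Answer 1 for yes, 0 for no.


Check if "deb" is a subsequence of "eeedceadb"
Greedy scan:
  Position 0 ('e'): no match needed
  Position 1 ('e'): no match needed
  Position 2 ('e'): no match needed
  Position 3 ('d'): matches sub[0] = 'd'
  Position 4 ('c'): no match needed
  Position 5 ('e'): matches sub[1] = 'e'
  Position 6 ('a'): no match needed
  Position 7 ('d'): no match needed
  Position 8 ('b'): matches sub[2] = 'b'
All 3 characters matched => is a subsequence

1


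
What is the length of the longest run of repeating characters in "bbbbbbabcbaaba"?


Input: "bbbbbbabcbaaba"
Scanning for longest run:
  Position 1 ('b'): continues run of 'b', length=2
  Position 2 ('b'): continues run of 'b', length=3
  Position 3 ('b'): continues run of 'b', length=4
  Position 4 ('b'): continues run of 'b', length=5
  Position 5 ('b'): continues run of 'b', length=6
  Position 6 ('a'): new char, reset run to 1
  Position 7 ('b'): new char, reset run to 1
  Position 8 ('c'): new char, reset run to 1
  Position 9 ('b'): new char, reset run to 1
  Position 10 ('a'): new char, reset run to 1
  Position 11 ('a'): continues run of 'a', length=2
  Position 12 ('b'): new char, reset run to 1
  Position 13 ('a'): new char, reset run to 1
Longest run: 'b' with length 6

6


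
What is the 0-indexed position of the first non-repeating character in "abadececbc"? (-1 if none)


Input: abadececbc
Character frequencies:
  'a': 2
  'b': 2
  'c': 3
  'd': 1
  'e': 2
Scanning left to right for freq == 1:
  Position 0 ('a'): freq=2, skip
  Position 1 ('b'): freq=2, skip
  Position 2 ('a'): freq=2, skip
  Position 3 ('d'): unique! => answer = 3

3


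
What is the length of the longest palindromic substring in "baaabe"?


Input: "baaabe"
Checking substrings for palindromes:
  [0:5] "baaab" (len 5) => palindrome
  [1:4] "aaa" (len 3) => palindrome
  [1:3] "aa" (len 2) => palindrome
  [2:4] "aa" (len 2) => palindrome
Longest palindromic substring: "baaab" with length 5

5


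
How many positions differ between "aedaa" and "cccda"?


Comparing "aedaa" and "cccda" position by position:
  Position 0: 'a' vs 'c' => DIFFER
  Position 1: 'e' vs 'c' => DIFFER
  Position 2: 'd' vs 'c' => DIFFER
  Position 3: 'a' vs 'd' => DIFFER
  Position 4: 'a' vs 'a' => same
Positions that differ: 4

4


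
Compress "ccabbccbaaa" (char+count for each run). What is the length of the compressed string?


Input: ccabbccbaaa
Runs:
  'c' x 2 => "c2"
  'a' x 1 => "a1"
  'b' x 2 => "b2"
  'c' x 2 => "c2"
  'b' x 1 => "b1"
  'a' x 3 => "a3"
Compressed: "c2a1b2c2b1a3"
Compressed length: 12

12


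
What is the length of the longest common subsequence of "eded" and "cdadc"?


LCS of "eded" and "cdadc"
DP table:
           c    d    a    d    c
      0    0    0    0    0    0
  e   0    0    0    0    0    0
  d   0    0    1    1    1    1
  e   0    0    1    1    1    1
  d   0    0    1    1    2    2
LCS length = dp[4][5] = 2

2


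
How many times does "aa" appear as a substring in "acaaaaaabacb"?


Searching for "aa" in "acaaaaaabacb"
Scanning each position:
  Position 0: "ac" => no
  Position 1: "ca" => no
  Position 2: "aa" => MATCH
  Position 3: "aa" => MATCH
  Position 4: "aa" => MATCH
  Position 5: "aa" => MATCH
  Position 6: "aa" => MATCH
  Position 7: "ab" => no
  Position 8: "ba" => no
  Position 9: "ac" => no
  Position 10: "cb" => no
Total occurrences: 5

5


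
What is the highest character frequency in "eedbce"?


Input: eedbce
Character counts:
  'b': 1
  'c': 1
  'd': 1
  'e': 3
Maximum frequency: 3

3


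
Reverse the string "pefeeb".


Input: pefeeb
Reading characters right to left:
  Position 5: 'b'
  Position 4: 'e'
  Position 3: 'e'
  Position 2: 'f'
  Position 1: 'e'
  Position 0: 'p'
Reversed: beefep

beefep


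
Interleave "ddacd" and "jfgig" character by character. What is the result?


Interleaving "ddacd" and "jfgig":
  Position 0: 'd' from first, 'j' from second => "dj"
  Position 1: 'd' from first, 'f' from second => "df"
  Position 2: 'a' from first, 'g' from second => "ag"
  Position 3: 'c' from first, 'i' from second => "ci"
  Position 4: 'd' from first, 'g' from second => "dg"
Result: djdfagcidg

djdfagcidg


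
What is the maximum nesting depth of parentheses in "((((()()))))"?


Input: "((((()()))))"
Tracking depth:
  Position 0 '(': depth becomes 1
  Position 1 '(': depth becomes 2
  Position 2 '(': depth becomes 3
  Position 3 '(': depth becomes 4
  Position 4 '(': depth becomes 5
  Position 5 ')': depth becomes 4
  Position 6 '(': depth becomes 5
  Position 7 ')': depth becomes 4
  Position 8 ')': depth becomes 3
  Position 9 ')': depth becomes 2
  Position 10 ')': depth becomes 1
  Position 11 ')': depth becomes 0
Maximum depth reached: 5

5


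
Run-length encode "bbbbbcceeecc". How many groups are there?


Input: bbbbbcceeecc
Scanning for consecutive runs:
  Group 1: 'b' x 5 (positions 0-4)
  Group 2: 'c' x 2 (positions 5-6)
  Group 3: 'e' x 3 (positions 7-9)
  Group 4: 'c' x 2 (positions 10-11)
Total groups: 4

4


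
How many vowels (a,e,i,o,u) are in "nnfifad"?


Input: nnfifad
Checking each character:
  'n' at position 0: consonant
  'n' at position 1: consonant
  'f' at position 2: consonant
  'i' at position 3: vowel (running total: 1)
  'f' at position 4: consonant
  'a' at position 5: vowel (running total: 2)
  'd' at position 6: consonant
Total vowels: 2

2


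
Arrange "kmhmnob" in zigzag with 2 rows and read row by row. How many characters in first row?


Zigzag "kmhmnob" into 2 rows:
Placing characters:
  'k' => row 0
  'm' => row 1
  'h' => row 0
  'm' => row 1
  'n' => row 0
  'o' => row 1
  'b' => row 0
Rows:
  Row 0: "khnb"
  Row 1: "mmo"
First row length: 4

4


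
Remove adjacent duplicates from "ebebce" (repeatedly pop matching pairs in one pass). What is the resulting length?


Input: ebebce
Stack-based adjacent duplicate removal:
  Read 'e': push. Stack: e
  Read 'b': push. Stack: eb
  Read 'e': push. Stack: ebe
  Read 'b': push. Stack: ebeb
  Read 'c': push. Stack: ebebc
  Read 'e': push. Stack: ebebce
Final stack: "ebebce" (length 6)

6


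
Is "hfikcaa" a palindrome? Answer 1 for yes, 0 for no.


Input: hfikcaa
Reversed: aackifh
  Compare pos 0 ('h') with pos 6 ('a'): MISMATCH
  Compare pos 1 ('f') with pos 5 ('a'): MISMATCH
  Compare pos 2 ('i') with pos 4 ('c'): MISMATCH
Result: not a palindrome

0


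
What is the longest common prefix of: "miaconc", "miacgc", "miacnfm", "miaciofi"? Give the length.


Words: miaconc, miacgc, miacnfm, miaciofi
  Position 0: all 'm' => match
  Position 1: all 'i' => match
  Position 2: all 'a' => match
  Position 3: all 'c' => match
  Position 4: ('o', 'g', 'n', 'i') => mismatch, stop
LCP = "miac" (length 4)

4


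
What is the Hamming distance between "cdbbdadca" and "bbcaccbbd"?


Comparing "cdbbdadca" and "bbcaccbbd" position by position:
  Position 0: 'c' vs 'b' => differ
  Position 1: 'd' vs 'b' => differ
  Position 2: 'b' vs 'c' => differ
  Position 3: 'b' vs 'a' => differ
  Position 4: 'd' vs 'c' => differ
  Position 5: 'a' vs 'c' => differ
  Position 6: 'd' vs 'b' => differ
  Position 7: 'c' vs 'b' => differ
  Position 8: 'a' vs 'd' => differ
Total differences (Hamming distance): 9

9


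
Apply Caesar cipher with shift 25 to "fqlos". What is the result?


Caesar cipher: shift "fqlos" by 25
  'f' (pos 5) + 25 = pos 4 = 'e'
  'q' (pos 16) + 25 = pos 15 = 'p'
  'l' (pos 11) + 25 = pos 10 = 'k'
  'o' (pos 14) + 25 = pos 13 = 'n'
  's' (pos 18) + 25 = pos 17 = 'r'
Result: epknr

epknr


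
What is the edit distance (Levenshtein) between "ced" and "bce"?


Computing edit distance: "ced" -> "bce"
DP table:
           b    c    e
      0    1    2    3
  c   1    1    1    2
  e   2    2    2    1
  d   3    3    3    2
Edit distance = dp[3][3] = 2

2


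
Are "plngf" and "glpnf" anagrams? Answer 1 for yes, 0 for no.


Strings: "plngf", "glpnf"
Sorted first:  fglnp
Sorted second: fglnp
Sorted forms match => anagrams

1


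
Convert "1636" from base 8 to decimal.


Input: "1636" in base 8
Positional expansion:
  Digit '1' (value 1) x 8^3 = 512
  Digit '6' (value 6) x 8^2 = 384
  Digit '3' (value 3) x 8^1 = 24
  Digit '6' (value 6) x 8^0 = 6
Sum = 926

926


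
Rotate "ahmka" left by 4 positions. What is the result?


Input: "ahmka", rotate left by 4
First 4 characters: "ahmk"
Remaining characters: "a"
Concatenate remaining + first: "a" + "ahmk" = "aahmk"

aahmk


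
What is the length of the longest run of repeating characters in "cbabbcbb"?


Input: "cbabbcbb"
Scanning for longest run:
  Position 1 ('b'): new char, reset run to 1
  Position 2 ('a'): new char, reset run to 1
  Position 3 ('b'): new char, reset run to 1
  Position 4 ('b'): continues run of 'b', length=2
  Position 5 ('c'): new char, reset run to 1
  Position 6 ('b'): new char, reset run to 1
  Position 7 ('b'): continues run of 'b', length=2
Longest run: 'b' with length 2

2


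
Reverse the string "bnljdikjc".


Input: bnljdikjc
Reading characters right to left:
  Position 8: 'c'
  Position 7: 'j'
  Position 6: 'k'
  Position 5: 'i'
  Position 4: 'd'
  Position 3: 'j'
  Position 2: 'l'
  Position 1: 'n'
  Position 0: 'b'
Reversed: cjkidjlnb

cjkidjlnb


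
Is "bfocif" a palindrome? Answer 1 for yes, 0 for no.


Input: bfocif
Reversed: ficofb
  Compare pos 0 ('b') with pos 5 ('f'): MISMATCH
  Compare pos 1 ('f') with pos 4 ('i'): MISMATCH
  Compare pos 2 ('o') with pos 3 ('c'): MISMATCH
Result: not a palindrome

0


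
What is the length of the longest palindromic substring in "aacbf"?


Input: "aacbf"
Checking substrings for palindromes:
  [0:2] "aa" (len 2) => palindrome
Longest palindromic substring: "aa" with length 2

2


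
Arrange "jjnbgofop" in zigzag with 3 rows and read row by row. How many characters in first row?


Zigzag "jjnbgofop" into 3 rows:
Placing characters:
  'j' => row 0
  'j' => row 1
  'n' => row 2
  'b' => row 1
  'g' => row 0
  'o' => row 1
  'f' => row 2
  'o' => row 1
  'p' => row 0
Rows:
  Row 0: "jgp"
  Row 1: "jboo"
  Row 2: "nf"
First row length: 3

3


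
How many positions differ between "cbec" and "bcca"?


Comparing "cbec" and "bcca" position by position:
  Position 0: 'c' vs 'b' => DIFFER
  Position 1: 'b' vs 'c' => DIFFER
  Position 2: 'e' vs 'c' => DIFFER
  Position 3: 'c' vs 'a' => DIFFER
Positions that differ: 4

4


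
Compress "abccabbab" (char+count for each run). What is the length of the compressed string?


Input: abccabbab
Runs:
  'a' x 1 => "a1"
  'b' x 1 => "b1"
  'c' x 2 => "c2"
  'a' x 1 => "a1"
  'b' x 2 => "b2"
  'a' x 1 => "a1"
  'b' x 1 => "b1"
Compressed: "a1b1c2a1b2a1b1"
Compressed length: 14

14


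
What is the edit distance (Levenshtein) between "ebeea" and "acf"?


Computing edit distance: "ebeea" -> "acf"
DP table:
           a    c    f
      0    1    2    3
  e   1    1    2    3
  b   2    2    2    3
  e   3    3    3    3
  e   4    4    4    4
  a   5    4    5    5
Edit distance = dp[5][3] = 5

5


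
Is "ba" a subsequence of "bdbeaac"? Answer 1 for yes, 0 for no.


Check if "ba" is a subsequence of "bdbeaac"
Greedy scan:
  Position 0 ('b'): matches sub[0] = 'b'
  Position 1 ('d'): no match needed
  Position 2 ('b'): no match needed
  Position 3 ('e'): no match needed
  Position 4 ('a'): matches sub[1] = 'a'
  Position 5 ('a'): no match needed
  Position 6 ('c'): no match needed
All 2 characters matched => is a subsequence

1


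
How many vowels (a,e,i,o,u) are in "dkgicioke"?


Input: dkgicioke
Checking each character:
  'd' at position 0: consonant
  'k' at position 1: consonant
  'g' at position 2: consonant
  'i' at position 3: vowel (running total: 1)
  'c' at position 4: consonant
  'i' at position 5: vowel (running total: 2)
  'o' at position 6: vowel (running total: 3)
  'k' at position 7: consonant
  'e' at position 8: vowel (running total: 4)
Total vowels: 4

4


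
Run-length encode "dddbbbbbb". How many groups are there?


Input: dddbbbbbb
Scanning for consecutive runs:
  Group 1: 'd' x 3 (positions 0-2)
  Group 2: 'b' x 6 (positions 3-8)
Total groups: 2

2


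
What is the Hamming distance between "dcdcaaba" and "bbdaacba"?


Comparing "dcdcaaba" and "bbdaacba" position by position:
  Position 0: 'd' vs 'b' => differ
  Position 1: 'c' vs 'b' => differ
  Position 2: 'd' vs 'd' => same
  Position 3: 'c' vs 'a' => differ
  Position 4: 'a' vs 'a' => same
  Position 5: 'a' vs 'c' => differ
  Position 6: 'b' vs 'b' => same
  Position 7: 'a' vs 'a' => same
Total differences (Hamming distance): 4

4


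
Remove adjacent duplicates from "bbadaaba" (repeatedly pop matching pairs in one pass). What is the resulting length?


Input: bbadaaba
Stack-based adjacent duplicate removal:
  Read 'b': push. Stack: b
  Read 'b': matches stack top 'b' => pop. Stack: (empty)
  Read 'a': push. Stack: a
  Read 'd': push. Stack: ad
  Read 'a': push. Stack: ada
  Read 'a': matches stack top 'a' => pop. Stack: ad
  Read 'b': push. Stack: adb
  Read 'a': push. Stack: adba
Final stack: "adba" (length 4)

4


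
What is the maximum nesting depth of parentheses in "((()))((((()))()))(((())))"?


Input: "((()))((((()))()))(((())))"
Tracking depth:
  Position 0 '(': depth becomes 1
  Position 1 '(': depth becomes 2
  Position 2 '(': depth becomes 3
  Position 3 ')': depth becomes 2
  Position 4 ')': depth becomes 1
  Position 5 ')': depth becomes 0
  Position 6 '(': depth becomes 1
  Position 7 '(': depth becomes 2
  Position 8 '(': depth becomes 3
  Position 9 '(': depth becomes 4
  Position 10 '(': depth becomes 5
  Position 11 ')': depth becomes 4
  Position 12 ')': depth becomes 3
  Position 13 ')': depth becomes 2
  Position 14 '(': depth becomes 3
  Position 15 ')': depth becomes 2
  Position 16 ')': depth becomes 1
  Position 17 ')': depth becomes 0
  Position 18 '(': depth becomes 1
  Position 19 '(': depth becomes 2
  Position 20 '(': depth becomes 3
  Position 21 '(': depth becomes 4
  Position 22 ')': depth becomes 3
  Position 23 ')': depth becomes 2
  Position 24 ')': depth becomes 1
  Position 25 ')': depth becomes 0
Maximum depth reached: 5

5


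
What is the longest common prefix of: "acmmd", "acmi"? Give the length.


Words: acmmd, acmi
  Position 0: all 'a' => match
  Position 1: all 'c' => match
  Position 2: all 'm' => match
  Position 3: ('m', 'i') => mismatch, stop
LCP = "acm" (length 3)

3


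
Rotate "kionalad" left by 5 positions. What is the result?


Input: "kionalad", rotate left by 5
First 5 characters: "kiona"
Remaining characters: "lad"
Concatenate remaining + first: "lad" + "kiona" = "ladkiona"

ladkiona


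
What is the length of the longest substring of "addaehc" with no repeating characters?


Input: "addaehc"
Sliding window (track last position of each char):
  Position 0 ('a'): window [0,0] length 1 -- new best
  Position 1 ('d'): window [0,1] length 2 -- new best
  Position 2 ('d'): repeat (last at 1), move window start to 2
  Position 2 ('d'): window [2,2] length 1
  Position 3 ('a'): window [2,3] length 2
  Position 4 ('e'): window [2,4] length 3 -- new best
  Position 5 ('h'): window [2,5] length 4 -- new best
  Position 6 ('c'): window [2,6] length 5 -- new best
Longest substring with no repeats: "daehc" with length 5

5


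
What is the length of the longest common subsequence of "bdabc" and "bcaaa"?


LCS of "bdabc" and "bcaaa"
DP table:
           b    c    a    a    a
      0    0    0    0    0    0
  b   0    1    1    1    1    1
  d   0    1    1    1    1    1
  a   0    1    1    2    2    2
  b   0    1    1    2    2    2
  c   0    1    2    2    2    2
LCS length = dp[5][5] = 2

2


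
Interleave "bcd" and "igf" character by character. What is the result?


Interleaving "bcd" and "igf":
  Position 0: 'b' from first, 'i' from second => "bi"
  Position 1: 'c' from first, 'g' from second => "cg"
  Position 2: 'd' from first, 'f' from second => "df"
Result: bicgdf

bicgdf


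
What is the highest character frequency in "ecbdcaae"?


Input: ecbdcaae
Character counts:
  'a': 2
  'b': 1
  'c': 2
  'd': 1
  'e': 2
Maximum frequency: 2

2


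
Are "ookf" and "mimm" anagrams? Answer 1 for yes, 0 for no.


Strings: "ookf", "mimm"
Sorted first:  fkoo
Sorted second: immm
Differ at position 0: 'f' vs 'i' => not anagrams

0


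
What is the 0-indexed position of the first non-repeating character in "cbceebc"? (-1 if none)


Input: cbceebc
Character frequencies:
  'b': 2
  'c': 3
  'e': 2
Scanning left to right for freq == 1:
  Position 0 ('c'): freq=3, skip
  Position 1 ('b'): freq=2, skip
  Position 2 ('c'): freq=3, skip
  Position 3 ('e'): freq=2, skip
  Position 4 ('e'): freq=2, skip
  Position 5 ('b'): freq=2, skip
  Position 6 ('c'): freq=3, skip
  No unique character found => answer = -1

-1
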